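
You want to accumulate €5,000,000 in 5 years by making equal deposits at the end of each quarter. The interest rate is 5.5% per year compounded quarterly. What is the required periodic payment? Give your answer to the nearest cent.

Level ordinary annuity; solve FV = PMT × [((1+r)^n − 1)/r] for PMT.
Periodic rate r = 0.055/4 per quarter; n is counted in quarters.
With n = 20: PMT = 5,000,000 / ([((1+r)^n − 1)/r]) = €218,902.68

€218,902.68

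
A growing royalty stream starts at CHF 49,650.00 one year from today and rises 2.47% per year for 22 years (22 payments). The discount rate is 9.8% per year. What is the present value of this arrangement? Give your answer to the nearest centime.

Periodic rate r = 0.098 per year.
Growing ordinary annuity: PV = PMT₁ × [1 − ((1+g)/(1+r))^n] / (r − g) = 49,650 × [1 − ((1+0.0247)/(1+r))^22] / (r − 0.0247) = CHF 529,206.64.

CHF 529,206.64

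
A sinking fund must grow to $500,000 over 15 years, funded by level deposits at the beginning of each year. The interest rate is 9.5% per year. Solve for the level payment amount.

$14,951.46

Level annuity due; solve FV = PMT × [((1+r)^n − 1)/r] × (1+r) for PMT.
Periodic rate r = 0.095 per year.
With n = 15: PMT = 500,000 / ([((1+r)^n − 1)/r] × (1+r)) = $14,951.46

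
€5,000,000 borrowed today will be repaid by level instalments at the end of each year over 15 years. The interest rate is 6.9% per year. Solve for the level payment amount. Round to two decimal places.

Level ordinary annuity; solve PV = PMT × [(1 − (1+r)^−n)/r] for PMT.
Periodic rate r = 0.069 per year.
With n = 15: PMT = 5,000,000 / ([(1 − (1+r)^−n)/r]) = €545,510.80

€545,510.80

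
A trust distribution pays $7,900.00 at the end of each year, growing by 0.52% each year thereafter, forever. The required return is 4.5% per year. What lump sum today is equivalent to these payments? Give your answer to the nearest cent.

Periodic rate r = 0.045 per year.
Growing perpetuity (Gordon): PV = PMT₁ / (r − g) = 7,900 / (r − 0.0052) = $198,492.46.

$198,492.46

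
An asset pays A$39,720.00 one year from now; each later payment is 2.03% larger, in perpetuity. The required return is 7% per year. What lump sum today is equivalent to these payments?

Periodic rate r = 0.07 per year.
Growing perpetuity (Gordon): PV = PMT₁ / (r − g) = 39,720 / (r − 0.0203) = A$799,195.17.

A$799,195.17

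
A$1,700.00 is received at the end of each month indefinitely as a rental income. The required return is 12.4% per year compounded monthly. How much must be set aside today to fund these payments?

Periodic rate r = 0.124/12 per month.
Level perpetuity: PV = PMT / r = 1,700 / (0.124/12) = A$164,516.13.

A$164,516.13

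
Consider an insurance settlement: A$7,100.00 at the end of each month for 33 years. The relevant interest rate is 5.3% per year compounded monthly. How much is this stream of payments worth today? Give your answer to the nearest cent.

A$1,326,838.93

This is an ordinary annuity: 396 payments of A$7,100.00 at the end of each month.
Periodic rate r = 0.053/12 per month; n is counted in months.
PV = PMT × [(1 − (1+r)^−n)/r] = 7,100 × [1 − (1+r)^−396] / r = A$1,326,838.93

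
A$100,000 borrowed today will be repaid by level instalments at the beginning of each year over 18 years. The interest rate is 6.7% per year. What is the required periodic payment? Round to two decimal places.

Level annuity due; solve PV = PMT × [(1 − (1+r)^−n)/r] × (1+r) for PMT.
Periodic rate r = 0.067 per year.
With n = 18: PMT = 100,000 / ([(1 − (1+r)^−n)/r] × (1+r)) = A$9,116.28

A$9,116.28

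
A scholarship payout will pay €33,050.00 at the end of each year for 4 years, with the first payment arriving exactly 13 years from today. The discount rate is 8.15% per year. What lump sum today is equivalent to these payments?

€42,610.01

Ordinary annuity of 4 payments, first payment at period 13.
Periodic rate r = 0.0815 per year.
The ordinary-annuity PV formula values the stream one period before the first payment (period 12); discount that back 12 periods:
PV₀ = 33,050 × [1 − (1+r)^−4] / r × (1+r)^−12 = €42,610.01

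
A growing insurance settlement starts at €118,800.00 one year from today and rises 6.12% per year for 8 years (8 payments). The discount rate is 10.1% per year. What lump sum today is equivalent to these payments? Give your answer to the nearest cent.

Periodic rate r = 0.101 per year.
Growing ordinary annuity: PV = PMT₁ × [1 − ((1+g)/(1+r))^n] / (r − g) = 118,800 × [1 − ((1+0.0612)/(1+r))^8] / (r − 0.0612) = €761,549.47.

€761,549.47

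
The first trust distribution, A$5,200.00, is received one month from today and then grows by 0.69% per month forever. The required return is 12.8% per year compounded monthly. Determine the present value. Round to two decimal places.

A$1,380,530.97

Periodic rate r = 0.128/12 per month.
Growing perpetuity (Gordon): PV = PMT₁ / (r − g) = 5,200 / (r − 0.0069) = A$1,380,530.97.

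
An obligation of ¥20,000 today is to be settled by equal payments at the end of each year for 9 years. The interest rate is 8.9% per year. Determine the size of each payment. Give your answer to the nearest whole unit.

¥3,322

Level ordinary annuity; solve PV = PMT × [(1 − (1+r)^−n)/r] for PMT.
Periodic rate r = 0.089 per year.
With n = 9: PMT = 20,000 / ([(1 − (1+r)^−n)/r]) = ¥3,322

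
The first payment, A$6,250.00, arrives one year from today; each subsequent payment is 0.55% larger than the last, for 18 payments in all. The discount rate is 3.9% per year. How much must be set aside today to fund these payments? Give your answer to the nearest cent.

Periodic rate r = 0.039 per year.
Growing ordinary annuity: PV = PMT₁ × [1 − ((1+g)/(1+r))^n] / (r − g) = 6,250 × [1 − ((1+0.0055)/(1+r))^18] / (r − 0.0055) = A$83,140.46.

A$83,140.46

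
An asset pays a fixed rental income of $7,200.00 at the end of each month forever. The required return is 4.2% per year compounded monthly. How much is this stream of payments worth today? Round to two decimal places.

Periodic rate r = 0.042/12 per month.
Level perpetuity: PV = PMT / r = 7,200 / (0.042/12) = $2,057,142.86.

$2,057,142.86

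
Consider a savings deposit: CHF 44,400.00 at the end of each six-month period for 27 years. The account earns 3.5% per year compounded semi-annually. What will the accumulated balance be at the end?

CHF 3,937,316.19

This is an ordinary annuity: 54 deposits of CHF 44,400.00 at the end of each six-month period.
Periodic rate r = 0.035/2 per half-year; n is counted in half-years.
FV = PMT × [((1+r)^n − 1)/r] = 44,400 × [(1+r)^54 − 1] / r = CHF 3,937,316.19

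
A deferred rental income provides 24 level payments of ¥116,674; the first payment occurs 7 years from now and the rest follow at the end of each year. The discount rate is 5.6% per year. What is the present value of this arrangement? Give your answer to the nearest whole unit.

Ordinary annuity of 24 payments, first payment at period 7.
Periodic rate r = 0.056 per year.
The ordinary-annuity PV formula values the stream one period before the first payment (period 6); discount that back 6 periods:
PV₀ = 116,674 × [1 − (1+r)^−24] / r × (1+r)^−6 = ¥1,096,138

¥1,096,138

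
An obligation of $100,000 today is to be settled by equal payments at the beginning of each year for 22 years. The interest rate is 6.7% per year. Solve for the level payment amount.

$8,263.25

Level annuity due; solve PV = PMT × [(1 − (1+r)^−n)/r] × (1+r) for PMT.
Periodic rate r = 0.067 per year.
With n = 22: PMT = 100,000 / ([(1 − (1+r)^−n)/r] × (1+r)) = $8,263.25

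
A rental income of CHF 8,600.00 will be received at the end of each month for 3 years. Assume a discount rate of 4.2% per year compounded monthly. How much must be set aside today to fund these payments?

CHF 290,412.63

This is an ordinary annuity: 36 payments of CHF 8,600.00 at the end of each month.
Periodic rate r = 0.042/12 per month; n is counted in months.
PV = PMT × [(1 − (1+r)^−n)/r] = 8,600 × [1 − (1+r)^−36] / r = CHF 290,412.63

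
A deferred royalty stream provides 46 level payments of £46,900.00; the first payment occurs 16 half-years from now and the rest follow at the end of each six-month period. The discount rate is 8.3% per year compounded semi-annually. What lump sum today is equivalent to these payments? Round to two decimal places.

Ordinary annuity of 46 payments, first payment at period 16.
Periodic rate r = 0.083/2 per half-year; n is counted in half-years.
The ordinary-annuity PV formula values the stream one period before the first payment (period 15); discount that back 15 periods:
PV₀ = 46,900 × [1 − (1+r)^−46] / r × (1+r)^−15 = £519,491.21

£519,491.21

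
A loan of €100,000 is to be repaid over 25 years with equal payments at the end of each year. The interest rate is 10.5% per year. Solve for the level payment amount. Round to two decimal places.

Level ordinary annuity; solve PV = PMT × [(1 − (1+r)^−n)/r] for PMT.
Periodic rate r = 0.105 per year.
With n = 25: PMT = 100,000 / ([(1 − (1+r)^−n)/r]) = €11,442.93

€11,442.93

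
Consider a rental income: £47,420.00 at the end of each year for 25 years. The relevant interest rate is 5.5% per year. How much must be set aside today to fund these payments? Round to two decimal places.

£636,088.69

This is an ordinary annuity: 25 payments of £47,420.00 at the end of each year.
Periodic rate r = 0.055 per year.
PV = PMT × [(1 − (1+r)^−n)/r] = 47,420 × [1 − (1+r)^−25] / r = £636,088.69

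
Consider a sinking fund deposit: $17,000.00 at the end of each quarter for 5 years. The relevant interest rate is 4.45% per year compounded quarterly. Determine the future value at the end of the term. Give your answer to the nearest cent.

This is an ordinary annuity: 20 deposits of $17,000.00 at the end of each quarter.
Periodic rate r = 0.0445/4 per quarter; n is counted in quarters.
FV = PMT × [((1+r)^n − 1)/r] = 17,000 × [(1+r)^20 − 1] / r = $378,449.89

$378,449.89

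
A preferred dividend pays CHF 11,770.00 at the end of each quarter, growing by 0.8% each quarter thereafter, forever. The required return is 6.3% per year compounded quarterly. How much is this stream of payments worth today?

Periodic rate r = 0.063/4 per quarter.
Growing perpetuity (Gordon): PV = PMT₁ / (r − g) = 11,770 / (r − 0.008) = CHF 1,518,709.68.

CHF 1,518,709.68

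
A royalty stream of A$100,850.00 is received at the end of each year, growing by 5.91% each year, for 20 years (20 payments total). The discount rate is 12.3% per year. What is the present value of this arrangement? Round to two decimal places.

A$1,089,235.53

Periodic rate r = 0.123 per year.
Growing ordinary annuity: PV = PMT₁ × [1 − ((1+g)/(1+r))^n] / (r − g) = 100,850 × [1 − ((1+0.0591)/(1+r))^20] / (r − 0.0591) = A$1,089,235.53.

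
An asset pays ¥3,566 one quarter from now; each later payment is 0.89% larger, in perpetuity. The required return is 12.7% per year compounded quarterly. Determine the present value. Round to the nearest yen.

Periodic rate r = 0.127/4 per quarter.
Growing perpetuity (Gordon): PV = PMT₁ / (r − g) = 3,566 / (r − 0.0089) = ¥156,061.

¥156,061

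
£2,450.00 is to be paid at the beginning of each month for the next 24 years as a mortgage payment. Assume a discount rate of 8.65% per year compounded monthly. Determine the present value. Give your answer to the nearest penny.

This is an annuity due: 288 payments of £2,450.00 at the beginning of each month.
Periodic rate r = 0.0865/12 per month; n is counted in months.
PV = PMT × [(1 − (1+r)^−n)/r] × (1+r) = 2,450 × [1 − (1+r)^−288] / r × (1+r) = £299,074.13

£299,074.13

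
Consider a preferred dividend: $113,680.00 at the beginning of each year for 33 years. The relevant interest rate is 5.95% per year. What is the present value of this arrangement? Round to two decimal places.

This is an annuity due: 33 payments of $113,680.00 at the beginning of each year.
Periodic rate r = 0.0595 per year.
PV = PMT × [(1 − (1+r)^−n)/r] × (1+r) = 113,680 × [1 − (1+r)^−33] / r × (1+r) = $1,723,704.66

$1,723,704.66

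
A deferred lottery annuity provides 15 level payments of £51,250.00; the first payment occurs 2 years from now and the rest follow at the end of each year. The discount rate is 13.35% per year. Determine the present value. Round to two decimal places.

Ordinary annuity of 15 payments, first payment at period 2.
Periodic rate r = 0.1335 per year.
The ordinary-annuity PV formula values the stream one period before the first payment (period 1); discount that back 1 periods:
PV₀ = 51,250 × [1 − (1+r)^−15] / r × (1+r)^−1 = £286,983.85

£286,983.85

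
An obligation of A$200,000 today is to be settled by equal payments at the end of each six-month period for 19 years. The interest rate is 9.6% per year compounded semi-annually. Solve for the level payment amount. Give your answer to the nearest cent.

A$11,543.63

Level ordinary annuity; solve PV = PMT × [(1 − (1+r)^−n)/r] for PMT.
Periodic rate r = 0.096/2 per half-year; n is counted in half-years.
With n = 38: PMT = 200,000 / ([(1 − (1+r)^−n)/r]) = A$11,543.63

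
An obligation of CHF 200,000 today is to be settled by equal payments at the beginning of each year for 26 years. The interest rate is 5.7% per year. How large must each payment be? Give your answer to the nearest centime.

Level annuity due; solve PV = PMT × [(1 − (1+r)^−n)/r] × (1+r) for PMT.
Periodic rate r = 0.057 per year.
With n = 26: PMT = 200,000 / ([(1 − (1+r)^−n)/r] × (1+r)) = CHF 14,128.26

CHF 14,128.26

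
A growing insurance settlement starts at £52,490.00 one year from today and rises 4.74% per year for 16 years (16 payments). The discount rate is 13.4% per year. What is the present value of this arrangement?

Periodic rate r = 0.134 per year.
Growing ordinary annuity: PV = PMT₁ × [1 − ((1+g)/(1+r))^n] / (r − g) = 52,490 × [1 − ((1+0.0474)/(1+r))^16] / (r − 0.0474) = £436,080.16.

£436,080.16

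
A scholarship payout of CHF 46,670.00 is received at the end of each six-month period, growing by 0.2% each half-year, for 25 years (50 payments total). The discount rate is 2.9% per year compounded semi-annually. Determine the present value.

CHF 1,724,917.50

Periodic rate r = 0.029/2 per half-year; n is counted in half-years.
Growing ordinary annuity: PV = PMT₁ × [1 − ((1+g)/(1+r))^n] / (r − g) = 46,670 × [1 − ((1+0.002)/(1+r))^50] / (r − 0.002) = CHF 1,724,917.50.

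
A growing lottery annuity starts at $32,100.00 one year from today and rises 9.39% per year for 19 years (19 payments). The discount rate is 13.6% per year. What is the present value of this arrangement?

$390,413.32

Periodic rate r = 0.136 per year.
Growing ordinary annuity: PV = PMT₁ × [1 − ((1+g)/(1+r))^n] / (r − g) = 32,100 × [1 − ((1+0.0939)/(1+r))^19] / (r − 0.0939) = $390,413.32.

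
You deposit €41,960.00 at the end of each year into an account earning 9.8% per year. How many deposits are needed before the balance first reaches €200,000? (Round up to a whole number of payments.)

Periodic rate r = 0.098 per year.
Ordinary annuity FV: 200,000 = 41,960 × [((1+r)^n − 1)/r].
(1+r)^n = 1 + 200,000 × r / 41,960, so n = ln(1 + 200,000·r/41,960) / ln(1+r) = 4.10.
Round up to a whole number of payments: n = 5.

5 payments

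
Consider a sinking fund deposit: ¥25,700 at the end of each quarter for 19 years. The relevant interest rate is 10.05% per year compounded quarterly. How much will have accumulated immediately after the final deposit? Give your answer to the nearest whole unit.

This is an ordinary annuity: 76 deposits of ¥25,700 at the end of each quarter.
Periodic rate r = 0.1005/4 per quarter; n is counted in quarters.
FV = PMT × [((1+r)^n − 1)/r] = 25,700 × [(1+r)^76 − 1] / r = ¥5,720,310

¥5,720,310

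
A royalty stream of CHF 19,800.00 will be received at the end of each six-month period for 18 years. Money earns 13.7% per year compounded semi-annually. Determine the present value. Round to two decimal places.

This is an ordinary annuity: 36 payments of CHF 19,800.00 at the end of each six-month period.
Periodic rate r = 0.137/2 per half-year; n is counted in half-years.
PV = PMT × [(1 − (1+r)^−n)/r] = 19,800 × [1 − (1+r)^−36] / r = CHF 262,438.23

CHF 262,438.23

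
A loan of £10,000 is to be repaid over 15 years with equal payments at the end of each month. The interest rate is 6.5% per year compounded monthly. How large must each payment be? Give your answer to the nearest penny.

Level ordinary annuity; solve PV = PMT × [(1 − (1+r)^−n)/r] for PMT.
Periodic rate r = 0.065/12 per month; n is counted in months.
With n = 180: PMT = 10,000 / ([(1 − (1+r)^−n)/r]) = £87.11

£87.11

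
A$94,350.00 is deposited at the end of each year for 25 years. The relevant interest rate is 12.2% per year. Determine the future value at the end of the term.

A$12,973,498.93

This is an ordinary annuity: 25 deposits of A$94,350.00 at the end of each year.
Periodic rate r = 0.122 per year.
FV = PMT × [((1+r)^n − 1)/r] = 94,350 × [(1+r)^25 − 1] / r = A$12,973,498.93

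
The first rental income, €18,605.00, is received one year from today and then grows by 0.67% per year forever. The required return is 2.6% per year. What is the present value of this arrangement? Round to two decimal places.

Periodic rate r = 0.026 per year.
Growing perpetuity (Gordon): PV = PMT₁ / (r − g) = 18,605 / (r − 0.0067) = €963,989.64.

€963,989.64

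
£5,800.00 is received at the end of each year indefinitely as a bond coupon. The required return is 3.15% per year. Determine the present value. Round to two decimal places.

Periodic rate r = 0.0315 per year.
Level perpetuity: PV = PMT / r = 5,800 / (0.0315) = £184,126.98.

£184,126.98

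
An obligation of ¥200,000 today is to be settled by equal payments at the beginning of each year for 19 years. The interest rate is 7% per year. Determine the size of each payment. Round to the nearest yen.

¥18,085

Level annuity due; solve PV = PMT × [(1 − (1+r)^−n)/r] × (1+r) for PMT.
Periodic rate r = 0.07 per year.
With n = 19: PMT = 200,000 / ([(1 − (1+r)^−n)/r] × (1+r)) = ¥18,085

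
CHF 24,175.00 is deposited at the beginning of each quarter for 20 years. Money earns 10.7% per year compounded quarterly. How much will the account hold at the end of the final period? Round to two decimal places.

This is an annuity due: 80 deposits of CHF 24,175.00 at the beginning of each quarter.
Periodic rate r = 0.107/4 per quarter; n is counted in quarters.
FV = PMT × [((1+r)^n − 1)/r] × (1+r) = 24,175 × [(1+r)^80 − 1] / r × (1+r) = CHF 6,740,125.98

CHF 6,740,125.98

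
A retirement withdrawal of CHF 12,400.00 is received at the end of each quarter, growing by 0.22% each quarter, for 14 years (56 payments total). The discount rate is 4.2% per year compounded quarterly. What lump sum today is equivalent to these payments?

CHF 552,615.12

Periodic rate r = 0.042/4 per quarter; n is counted in quarters.
Growing ordinary annuity: PV = PMT₁ × [1 − ((1+g)/(1+r))^n] / (r − g) = 12,400 × [1 − ((1+0.0022)/(1+r))^56] / (r − 0.0022) = CHF 552,615.12.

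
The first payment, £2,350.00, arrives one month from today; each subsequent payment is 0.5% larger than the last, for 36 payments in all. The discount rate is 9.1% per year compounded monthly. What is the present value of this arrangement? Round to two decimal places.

Periodic rate r = 0.091/12 per month; n is counted in months.
Growing ordinary annuity: PV = PMT₁ × [1 − ((1+g)/(1+r))^n] / (r − g) = 2,350 × [1 − ((1+0.005)/(1+r))^36] / (r − 0.005) = £80,303.20.

£80,303.20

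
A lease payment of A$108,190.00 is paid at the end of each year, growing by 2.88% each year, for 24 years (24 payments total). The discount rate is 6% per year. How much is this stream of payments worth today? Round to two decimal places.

Periodic rate r = 0.06 per year.
Growing ordinary annuity: PV = PMT₁ × [1 − ((1+g)/(1+r))^n] / (r − g) = 108,190 × [1 − ((1+0.0288)/(1+r))^24] / (r − 0.0288) = A$1,774,714.99.

A$1,774,714.99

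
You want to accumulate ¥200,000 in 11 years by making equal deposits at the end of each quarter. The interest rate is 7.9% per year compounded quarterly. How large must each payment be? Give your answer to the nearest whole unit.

Level ordinary annuity; solve FV = PMT × [((1+r)^n − 1)/r] for PMT.
Periodic rate r = 0.079/4 per quarter; n is counted in quarters.
With n = 44: PMT = 200,000 / ([((1+r)^n − 1)/r]) = ¥2,895

¥2,895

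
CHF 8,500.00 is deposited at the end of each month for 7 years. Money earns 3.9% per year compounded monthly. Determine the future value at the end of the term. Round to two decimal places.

CHF 819,449.05

This is an ordinary annuity: 84 deposits of CHF 8,500.00 at the end of each month.
Periodic rate r = 0.039/12 per month; n is counted in months.
FV = PMT × [((1+r)^n − 1)/r] = 8,500 × [(1+r)^84 − 1] / r = CHF 819,449.05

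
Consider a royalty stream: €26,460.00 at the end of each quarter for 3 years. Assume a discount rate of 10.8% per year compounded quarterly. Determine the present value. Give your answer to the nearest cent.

This is an ordinary annuity: 12 payments of €26,460.00 at the end of each quarter.
Periodic rate r = 0.108/4 per quarter; n is counted in quarters.
PV = PMT × [(1 − (1+r)^−n)/r] = 26,460 × [1 − (1+r)^−12] / r = €268,162.68

€268,162.68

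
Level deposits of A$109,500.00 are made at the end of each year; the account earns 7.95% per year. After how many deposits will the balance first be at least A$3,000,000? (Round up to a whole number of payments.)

16 payments

Periodic rate r = 0.0795 per year.
Ordinary annuity FV: 3,000,000 = 109,500 × [((1+r)^n − 1)/r].
(1+r)^n = 1 + 3,000,000 × r / 109,500, so n = ln(1 + 3,000,000·r/109,500) / ln(1+r) = 15.12.
Round up to a whole number of payments: n = 16.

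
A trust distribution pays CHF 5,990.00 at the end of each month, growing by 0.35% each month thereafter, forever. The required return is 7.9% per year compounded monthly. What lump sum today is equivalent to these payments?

CHF 1,942,702.70

Periodic rate r = 0.079/12 per month.
Growing perpetuity (Gordon): PV = PMT₁ / (r − g) = 5,990 / (r − 0.0035) = CHF 1,942,702.70.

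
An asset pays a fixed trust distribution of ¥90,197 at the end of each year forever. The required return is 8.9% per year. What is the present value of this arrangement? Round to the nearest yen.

¥1,013,449

Periodic rate r = 0.089 per year.
Level perpetuity: PV = PMT / r = 90,197 / (0.089) = ¥1,013,449.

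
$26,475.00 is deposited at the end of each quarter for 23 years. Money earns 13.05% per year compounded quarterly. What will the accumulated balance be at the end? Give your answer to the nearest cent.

This is an ordinary annuity: 92 deposits of $26,475.00 at the end of each quarter.
Periodic rate r = 0.1305/4 per quarter; n is counted in quarters.
FV = PMT × [((1+r)^n − 1)/r] = 26,475 × [(1+r)^92 − 1] / r = $14,748,444.53

$14,748,444.53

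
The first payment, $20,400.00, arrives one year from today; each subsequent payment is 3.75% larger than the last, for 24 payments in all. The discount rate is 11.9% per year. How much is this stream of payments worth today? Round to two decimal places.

$209,543.85

Periodic rate r = 0.119 per year.
Growing ordinary annuity: PV = PMT₁ × [1 − ((1+g)/(1+r))^n] / (r − g) = 20,400 × [1 − ((1+0.0375)/(1+r))^24] / (r − 0.0375) = $209,543.85.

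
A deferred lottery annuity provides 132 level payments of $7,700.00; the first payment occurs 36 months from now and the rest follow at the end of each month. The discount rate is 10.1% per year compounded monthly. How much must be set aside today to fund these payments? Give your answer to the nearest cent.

$456,593.23

Ordinary annuity of 132 payments, first payment at period 36.
Periodic rate r = 0.101/12 per month; n is counted in months.
The ordinary-annuity PV formula values the stream one period before the first payment (period 35); discount that back 35 periods:
PV₀ = 7,700 × [1 − (1+r)^−132] / r × (1+r)^−35 = $456,593.23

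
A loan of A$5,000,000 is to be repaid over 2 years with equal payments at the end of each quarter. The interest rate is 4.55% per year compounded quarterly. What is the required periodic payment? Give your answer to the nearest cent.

Level ordinary annuity; solve PV = PMT × [(1 − (1+r)^−n)/r] for PMT.
Periodic rate r = 0.0455/4 per quarter; n is counted in quarters.
With n = 8: PMT = 5,000,000 / ([(1 − (1+r)^−n)/r]) = A$657,414.30

A$657,414.30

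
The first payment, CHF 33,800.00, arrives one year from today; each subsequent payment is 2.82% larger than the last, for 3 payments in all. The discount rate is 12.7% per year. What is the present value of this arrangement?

Periodic rate r = 0.127 per year.
Growing ordinary annuity: PV = PMT₁ × [1 − ((1+g)/(1+r))^n] / (r − g) = 33,800 × [1 − ((1+0.0282)/(1+r))^3] / (r − 0.0282) = CHF 82,316.23.

CHF 82,316.23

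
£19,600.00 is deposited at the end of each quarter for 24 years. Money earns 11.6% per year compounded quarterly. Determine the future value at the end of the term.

This is an ordinary annuity: 96 deposits of £19,600.00 at the end of each quarter.
Periodic rate r = 0.116/4 per quarter; n is counted in quarters.
FV = PMT × [((1+r)^n − 1)/r] = 19,600 × [(1+r)^96 − 1] / r = £9,837,316.73

£9,837,316.73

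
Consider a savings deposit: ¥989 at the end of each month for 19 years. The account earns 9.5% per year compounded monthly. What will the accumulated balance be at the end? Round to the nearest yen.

¥629,243

This is an ordinary annuity: 228 deposits of ¥989 at the end of each month.
Periodic rate r = 0.095/12 per month; n is counted in months.
FV = PMT × [((1+r)^n − 1)/r] = 989 × [(1+r)^228 − 1] / r = ¥629,243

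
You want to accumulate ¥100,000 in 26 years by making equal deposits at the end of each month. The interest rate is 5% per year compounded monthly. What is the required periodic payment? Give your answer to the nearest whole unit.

Level ordinary annuity; solve FV = PMT × [((1+r)^n − 1)/r] for PMT.
Periodic rate r = 0.05/12 per month; n is counted in months.
With n = 312: PMT = 100,000 / ([((1+r)^n − 1)/r]) = ¥157

¥157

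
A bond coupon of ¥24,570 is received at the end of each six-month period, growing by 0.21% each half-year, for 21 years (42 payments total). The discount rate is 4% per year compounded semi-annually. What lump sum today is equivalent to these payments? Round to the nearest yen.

Periodic rate r = 0.04/2 per half-year; n is counted in half-years.
Growing ordinary annuity: PV = PMT₁ × [1 − ((1+g)/(1+r))^n] / (r − g) = 24,570 × [1 − ((1+0.0021)/(1+r))^42] / (r − 0.0021) = ¥720,082.

¥720,082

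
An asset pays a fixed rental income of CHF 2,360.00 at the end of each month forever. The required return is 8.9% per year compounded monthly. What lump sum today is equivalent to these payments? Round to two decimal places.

Periodic rate r = 0.089/12 per month.
Level perpetuity: PV = PMT / r = 2,360 / (0.089/12) = CHF 318,202.25.

CHF 318,202.25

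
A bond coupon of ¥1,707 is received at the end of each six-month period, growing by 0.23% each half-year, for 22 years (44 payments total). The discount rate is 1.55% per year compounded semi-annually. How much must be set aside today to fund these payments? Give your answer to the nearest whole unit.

Periodic rate r = 0.0155/2 per half-year; n is counted in half-years.
Growing ordinary annuity: PV = PMT₁ × [1 − ((1+g)/(1+r))^n] / (r − g) = 1,707 × [1 − ((1+0.0023)/(1+r))^44] / (r − 0.0023) = ¥66,486.

¥66,486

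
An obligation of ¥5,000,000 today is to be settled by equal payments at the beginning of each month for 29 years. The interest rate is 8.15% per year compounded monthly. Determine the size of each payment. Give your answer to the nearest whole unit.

Level annuity due; solve PV = PMT × [(1 − (1+r)^−n)/r] × (1+r) for PMT.
Periodic rate r = 0.0815/12 per month; n is counted in months.
With n = 348: PMT = 5,000,000 / ([(1 − (1+r)^−n)/r] × (1+r)) = ¥37,264

¥37,264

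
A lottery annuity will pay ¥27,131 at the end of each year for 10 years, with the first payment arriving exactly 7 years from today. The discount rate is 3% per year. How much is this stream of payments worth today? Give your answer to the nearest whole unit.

Ordinary annuity of 10 payments, first payment at period 7.
Periodic rate r = 0.03 per year.
The ordinary-annuity PV formula values the stream one period before the first payment (period 6); discount that back 6 periods:
PV₀ = 27,131 × [1 − (1+r)^−10] / r × (1+r)^−6 = ¥193,821

¥193,821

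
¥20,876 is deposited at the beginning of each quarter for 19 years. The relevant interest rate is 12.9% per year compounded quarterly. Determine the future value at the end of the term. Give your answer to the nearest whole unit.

¥6,788,636

This is an annuity due: 76 deposits of ¥20,876 at the beginning of each quarter.
Periodic rate r = 0.129/4 per quarter; n is counted in quarters.
FV = PMT × [((1+r)^n − 1)/r] × (1+r) = 20,876 × [(1+r)^76 − 1] / r × (1+r) = ¥6,788,636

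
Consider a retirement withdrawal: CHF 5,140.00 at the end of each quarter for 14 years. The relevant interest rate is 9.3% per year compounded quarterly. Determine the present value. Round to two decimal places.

This is an ordinary annuity: 56 payments of CHF 5,140.00 at the end of each quarter.
Periodic rate r = 0.093/4 per quarter; n is counted in quarters.
PV = PMT × [(1 − (1+r)^−n)/r] = 5,140 × [1 − (1+r)^−56] / r = CHF 160,042.65

CHF 160,042.65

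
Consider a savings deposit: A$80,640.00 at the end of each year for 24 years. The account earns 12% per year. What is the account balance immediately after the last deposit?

This is an ordinary annuity: 24 deposits of A$80,640.00 at the end of each year.
Periodic rate r = 0.12 per year.
FV = PMT × [((1+r)^n − 1)/r] = 80,640 × [(1+r)^24 − 1] / r = A$9,528,038.64

A$9,528,038.64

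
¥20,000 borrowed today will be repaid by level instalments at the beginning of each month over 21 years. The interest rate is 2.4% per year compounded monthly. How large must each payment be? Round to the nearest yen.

Level annuity due; solve PV = PMT × [(1 − (1+r)^−n)/r] × (1+r) for PMT.
Periodic rate r = 0.024/12 per month; n is counted in months.
With n = 252: PMT = 20,000 / ([(1 − (1+r)^−n)/r] × (1+r)) = ¥101

¥101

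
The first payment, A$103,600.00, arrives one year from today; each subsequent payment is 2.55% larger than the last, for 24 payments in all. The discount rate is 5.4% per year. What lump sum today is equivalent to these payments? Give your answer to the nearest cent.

Periodic rate r = 0.054 per year.
Growing ordinary annuity: PV = PMT₁ × [1 − ((1+g)/(1+r))^n] / (r − g) = 103,600 × [1 − ((1+0.0255)/(1+r))^24] / (r − 0.0255) = A$1,752,322.41.

A$1,752,322.41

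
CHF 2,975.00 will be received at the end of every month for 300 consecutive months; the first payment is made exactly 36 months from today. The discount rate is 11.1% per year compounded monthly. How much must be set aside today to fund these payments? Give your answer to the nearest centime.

Ordinary annuity of 300 payments, first payment at period 36.
Periodic rate r = 0.111/12 per month; n is counted in months.
The ordinary-annuity PV formula values the stream one period before the first payment (period 35); discount that back 35 periods:
PV₀ = 2,975 × [1 − (1+r)^−300] / r × (1+r)^−35 = CHF 218,302.55

CHF 218,302.55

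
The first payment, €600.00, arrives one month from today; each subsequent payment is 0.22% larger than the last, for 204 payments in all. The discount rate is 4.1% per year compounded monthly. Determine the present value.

€108,125.09

Periodic rate r = 0.041/12 per month; n is counted in months.
Growing ordinary annuity: PV = PMT₁ × [1 − ((1+g)/(1+r))^n] / (r − g) = 600 × [1 − ((1+0.0022)/(1+r))^204] / (r − 0.0022) = €108,125.09.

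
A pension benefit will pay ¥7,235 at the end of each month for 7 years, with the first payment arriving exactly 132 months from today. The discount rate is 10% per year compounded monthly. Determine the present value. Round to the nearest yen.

¥146,946

Ordinary annuity of 84 payments, first payment at period 132.
Periodic rate r = 0.1/12 per month; n is counted in months.
The ordinary-annuity PV formula values the stream one period before the first payment (period 131); discount that back 131 periods:
PV₀ = 7,235 × [1 − (1+r)^−84] / r × (1+r)^−131 = ¥146,946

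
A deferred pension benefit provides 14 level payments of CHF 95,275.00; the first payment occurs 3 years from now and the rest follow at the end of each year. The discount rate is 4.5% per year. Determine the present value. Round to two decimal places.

CHF 891,902.36

Ordinary annuity of 14 payments, first payment at period 3.
Periodic rate r = 0.045 per year.
The ordinary-annuity PV formula values the stream one period before the first payment (period 2); discount that back 2 periods:
PV₀ = 95,275 × [1 − (1+r)^−14] / r × (1+r)^−2 = CHF 891,902.36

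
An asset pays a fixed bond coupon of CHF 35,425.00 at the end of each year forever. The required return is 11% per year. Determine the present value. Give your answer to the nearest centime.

CHF 322,045.45

Periodic rate r = 0.11 per year.
Level perpetuity: PV = PMT / r = 35,425 / (0.11) = CHF 322,045.45.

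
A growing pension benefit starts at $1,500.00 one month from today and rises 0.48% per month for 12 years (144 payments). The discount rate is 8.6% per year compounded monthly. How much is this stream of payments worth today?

$182,126.99

Periodic rate r = 0.086/12 per month; n is counted in months.
Growing ordinary annuity: PV = PMT₁ × [1 − ((1+g)/(1+r))^n] / (r − g) = 1,500 × [1 − ((1+0.0048)/(1+r))^144] / (r − 0.0048) = $182,126.99.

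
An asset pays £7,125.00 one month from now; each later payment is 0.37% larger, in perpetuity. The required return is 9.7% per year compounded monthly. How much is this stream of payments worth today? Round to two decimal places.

£1,625,475.29

Periodic rate r = 0.097/12 per month.
Growing perpetuity (Gordon): PV = PMT₁ / (r − g) = 7,125 / (r − 0.0037) = £1,625,475.29.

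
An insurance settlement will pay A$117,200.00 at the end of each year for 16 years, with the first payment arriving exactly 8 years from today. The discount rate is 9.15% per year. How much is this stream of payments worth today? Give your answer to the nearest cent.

Ordinary annuity of 16 payments, first payment at period 8.
Periodic rate r = 0.0915 per year.
The ordinary-annuity PV formula values the stream one period before the first payment (period 7); discount that back 7 periods:
PV₀ = 117,200 × [1 − (1+r)^−16] / r × (1+r)^−7 = A$522,983.45

A$522,983.45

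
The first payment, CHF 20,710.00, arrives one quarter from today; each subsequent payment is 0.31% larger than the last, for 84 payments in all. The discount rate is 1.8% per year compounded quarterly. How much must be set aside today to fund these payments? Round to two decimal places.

CHF 1,635,387.80

Periodic rate r = 0.018/4 per quarter; n is counted in quarters.
Growing ordinary annuity: PV = PMT₁ × [1 − ((1+g)/(1+r))^n] / (r − g) = 20,710 × [1 − ((1+0.0031)/(1+r))^84] / (r − 0.0031) = CHF 1,635,387.80.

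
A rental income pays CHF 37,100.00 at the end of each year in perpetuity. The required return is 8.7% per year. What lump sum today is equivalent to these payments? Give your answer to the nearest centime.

CHF 426,436.78

Periodic rate r = 0.087 per year.
Level perpetuity: PV = PMT / r = 37,100 / (0.087) = CHF 426,436.78.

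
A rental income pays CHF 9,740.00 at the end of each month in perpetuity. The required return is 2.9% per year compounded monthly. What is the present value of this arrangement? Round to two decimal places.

Periodic rate r = 0.029/12 per month.
Level perpetuity: PV = PMT / r = 9,740 / (0.029/12) = CHF 4,030,344.83.

CHF 4,030,344.83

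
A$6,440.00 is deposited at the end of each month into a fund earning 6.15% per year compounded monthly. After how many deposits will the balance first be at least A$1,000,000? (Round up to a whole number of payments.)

115 payments

Periodic rate r = 0.0615/12 per month; n is counted in months.
Ordinary annuity FV: 1,000,000 = 6,440 × [((1+r)^n − 1)/r].
(1+r)^n = 1 + 1,000,000 × r / 6,440, so n = ln(1 + 1,000,000·r/6,440) / ln(1+r) = 114.53.
Round up to a whole number of payments: n = 115.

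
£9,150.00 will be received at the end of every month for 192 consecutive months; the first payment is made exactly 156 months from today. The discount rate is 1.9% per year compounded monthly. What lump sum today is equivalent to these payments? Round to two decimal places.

Ordinary annuity of 192 payments, first payment at period 156.
Periodic rate r = 0.019/12 per month; n is counted in months.
The ordinary-annuity PV formula values the stream one period before the first payment (period 155); discount that back 155 periods:
PV₀ = 9,150 × [1 − (1+r)^−192] / r × (1+r)^−155 = £1,184,643.73

£1,184,643.73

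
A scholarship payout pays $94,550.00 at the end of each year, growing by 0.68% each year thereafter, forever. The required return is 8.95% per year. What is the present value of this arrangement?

Periodic rate r = 0.0895 per year.
Growing perpetuity (Gordon): PV = PMT₁ / (r − g) = 94,550 / (r − 0.0068) = $1,143,289.00.

$1,143,289.00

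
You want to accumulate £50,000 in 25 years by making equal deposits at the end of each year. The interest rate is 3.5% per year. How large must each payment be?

Level ordinary annuity; solve FV = PMT × [((1+r)^n − 1)/r] for PMT.
Periodic rate r = 0.035 per year.
With n = 25: PMT = 50,000 / ([((1+r)^n − 1)/r]) = £1,283.70

£1,283.70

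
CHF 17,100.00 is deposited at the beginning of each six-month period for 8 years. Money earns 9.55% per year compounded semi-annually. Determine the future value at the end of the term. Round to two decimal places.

This is an annuity due: 16 deposits of CHF 17,100.00 at the beginning of each six-month period.
Periodic rate r = 0.0955/2 per half-year; n is counted in half-years.
FV = PMT × [((1+r)^n − 1)/r] × (1+r) = 17,100 × [(1+r)^16 − 1] / r × (1+r) = CHF 416,197.70

CHF 416,197.70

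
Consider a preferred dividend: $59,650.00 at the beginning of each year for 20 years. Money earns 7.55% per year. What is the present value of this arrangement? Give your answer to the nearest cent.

$651,533.58

This is an annuity due: 20 payments of $59,650.00 at the beginning of each year.
Periodic rate r = 0.0755 per year.
PV = PMT × [(1 − (1+r)^−n)/r] × (1+r) = 59,650 × [1 − (1+r)^−20] / r × (1+r) = $651,533.58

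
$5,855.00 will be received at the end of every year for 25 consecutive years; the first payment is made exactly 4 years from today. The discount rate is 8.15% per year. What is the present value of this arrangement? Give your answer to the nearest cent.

Ordinary annuity of 25 payments, first payment at period 4.
Periodic rate r = 0.0815 per year.
The ordinary-annuity PV formula values the stream one period before the first payment (period 3); discount that back 3 periods:
PV₀ = 5,855 × [1 − (1+r)^−25] / r × (1+r)^−3 = $48,782.44

$48,782.44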